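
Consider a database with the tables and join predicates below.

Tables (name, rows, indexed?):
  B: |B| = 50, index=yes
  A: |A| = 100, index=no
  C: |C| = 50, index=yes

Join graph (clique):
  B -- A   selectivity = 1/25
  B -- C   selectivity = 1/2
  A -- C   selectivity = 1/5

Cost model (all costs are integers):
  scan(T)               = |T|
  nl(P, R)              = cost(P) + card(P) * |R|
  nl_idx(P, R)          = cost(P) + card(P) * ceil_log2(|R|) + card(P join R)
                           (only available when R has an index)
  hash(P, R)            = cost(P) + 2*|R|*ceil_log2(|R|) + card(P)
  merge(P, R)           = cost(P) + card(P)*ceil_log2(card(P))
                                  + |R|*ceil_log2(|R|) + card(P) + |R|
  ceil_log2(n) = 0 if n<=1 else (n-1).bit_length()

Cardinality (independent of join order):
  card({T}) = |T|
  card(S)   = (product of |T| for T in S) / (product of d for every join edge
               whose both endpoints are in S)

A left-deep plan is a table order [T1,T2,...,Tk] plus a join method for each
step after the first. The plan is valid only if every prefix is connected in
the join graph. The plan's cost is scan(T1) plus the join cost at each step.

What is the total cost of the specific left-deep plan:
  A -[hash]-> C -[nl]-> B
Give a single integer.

50800

step 1: scan A: cost=100, card=100
step 2: join C via hash
    card(P join C) = 100*50/(5) = 1000
    cost = 100 + 2*50*6 + 100 = 800
step 3: join B via nl
    card(P join B) = 1000*50/(25*2) = 1000
    cost = 800 + 1000*50 = 50800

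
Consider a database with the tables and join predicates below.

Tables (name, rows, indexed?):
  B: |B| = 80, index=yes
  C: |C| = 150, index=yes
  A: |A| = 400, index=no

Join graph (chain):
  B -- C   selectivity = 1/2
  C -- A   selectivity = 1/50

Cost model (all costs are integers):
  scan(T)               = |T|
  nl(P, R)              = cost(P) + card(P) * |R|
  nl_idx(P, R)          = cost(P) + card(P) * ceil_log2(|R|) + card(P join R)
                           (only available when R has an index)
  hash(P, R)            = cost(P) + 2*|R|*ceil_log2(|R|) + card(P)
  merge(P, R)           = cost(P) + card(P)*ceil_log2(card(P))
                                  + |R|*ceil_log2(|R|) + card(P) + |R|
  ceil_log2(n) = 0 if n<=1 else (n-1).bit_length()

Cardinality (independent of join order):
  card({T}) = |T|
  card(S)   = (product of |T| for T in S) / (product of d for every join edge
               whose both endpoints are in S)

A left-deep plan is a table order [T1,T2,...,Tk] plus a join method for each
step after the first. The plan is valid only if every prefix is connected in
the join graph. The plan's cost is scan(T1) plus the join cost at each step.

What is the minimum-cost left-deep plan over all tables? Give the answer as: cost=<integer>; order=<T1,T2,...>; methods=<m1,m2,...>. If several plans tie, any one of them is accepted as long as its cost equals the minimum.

Selinger DP (subsets sized 1..n):
  {B}: scan cost=80, card=80
  {C}: scan cost=150, card=150
  {A}: scan cost=400, card=400
  {BC}: card=6000; try (B,hash)→1420, (C,merge)→2070, (B,merge)→2140, (C,hash)→2560, (C,nl_idx)→6720, (B,nl_idx)→7200 …(+2); best=1420 via (B,hash)
  {AC}: card=1200; try (C,hash)→3200, (C,nl_idx)→4800, (A,merge)→5500, (C,merge)→5750, (A,hash)→7500, (A,nl)→60150 …(+1); best=3200 via (C,hash)
  {ABC}: card=48000; try (B,hash)→5520, (A,hash)→14620, (B,merge)→18240, (B,nl_idx)→59600, (A,merge)→89420, (B,nl)→99200 …(+1); best=5520 via (B,hash)

cost=5520; order=A,C,B; methods=hash,hash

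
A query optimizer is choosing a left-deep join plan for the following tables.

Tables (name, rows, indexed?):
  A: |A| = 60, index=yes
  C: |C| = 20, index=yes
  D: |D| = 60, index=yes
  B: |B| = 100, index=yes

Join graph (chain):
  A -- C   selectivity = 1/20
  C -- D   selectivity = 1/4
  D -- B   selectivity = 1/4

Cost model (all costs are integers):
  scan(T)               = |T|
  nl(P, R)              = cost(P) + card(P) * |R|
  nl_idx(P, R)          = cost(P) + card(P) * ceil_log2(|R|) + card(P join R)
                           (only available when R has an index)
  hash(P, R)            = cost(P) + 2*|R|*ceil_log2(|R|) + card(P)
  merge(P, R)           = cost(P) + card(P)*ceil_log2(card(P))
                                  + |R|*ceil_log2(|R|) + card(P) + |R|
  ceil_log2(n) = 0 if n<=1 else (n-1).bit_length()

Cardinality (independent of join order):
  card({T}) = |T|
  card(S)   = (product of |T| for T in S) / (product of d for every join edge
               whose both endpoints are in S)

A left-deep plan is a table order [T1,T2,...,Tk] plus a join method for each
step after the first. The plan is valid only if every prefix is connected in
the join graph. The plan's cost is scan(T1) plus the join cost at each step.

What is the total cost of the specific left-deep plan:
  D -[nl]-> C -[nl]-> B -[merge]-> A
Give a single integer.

136680

step 1: scan D: cost=60, card=60
step 2: join C via nl
    card(P join C) = 60*20/(4) = 300
    cost = 60 + 60*20 = 1260
step 3: join B via nl
    card(P join B) = 300*100/(4) = 7500
    cost = 1260 + 300*100 = 31260
step 4: join A via merge
    card(P join A) = 7500*60/(20) = 22500
    cost = 31260 + 7500*13 + 60*6 + 7500 + 60 = 136680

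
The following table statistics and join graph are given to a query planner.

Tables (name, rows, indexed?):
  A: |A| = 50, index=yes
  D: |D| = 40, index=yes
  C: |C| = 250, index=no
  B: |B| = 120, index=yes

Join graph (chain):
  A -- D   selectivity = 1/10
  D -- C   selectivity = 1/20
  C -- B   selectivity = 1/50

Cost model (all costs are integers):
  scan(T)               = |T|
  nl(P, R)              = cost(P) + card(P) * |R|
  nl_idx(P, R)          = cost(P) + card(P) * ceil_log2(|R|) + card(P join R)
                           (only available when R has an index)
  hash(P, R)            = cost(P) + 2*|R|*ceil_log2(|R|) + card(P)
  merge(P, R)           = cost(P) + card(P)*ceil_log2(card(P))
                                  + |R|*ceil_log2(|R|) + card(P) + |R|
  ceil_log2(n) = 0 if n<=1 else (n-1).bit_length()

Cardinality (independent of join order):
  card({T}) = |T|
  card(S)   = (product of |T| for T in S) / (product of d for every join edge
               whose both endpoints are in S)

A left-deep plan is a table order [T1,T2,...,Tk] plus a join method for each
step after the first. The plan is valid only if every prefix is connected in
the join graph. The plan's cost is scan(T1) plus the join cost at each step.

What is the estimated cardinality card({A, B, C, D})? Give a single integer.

Tables in S: A(50), B(120), C(250), D(40)
Edges inside S: A-D(d=10), D-C(d=20), C-B(d=50)
numerator = 50 * 120 * 250 * 40 = 60000000
denominator = 10 * 20 * 50 = 10000
card(S) = 60000000 / 10000 = 6000

6000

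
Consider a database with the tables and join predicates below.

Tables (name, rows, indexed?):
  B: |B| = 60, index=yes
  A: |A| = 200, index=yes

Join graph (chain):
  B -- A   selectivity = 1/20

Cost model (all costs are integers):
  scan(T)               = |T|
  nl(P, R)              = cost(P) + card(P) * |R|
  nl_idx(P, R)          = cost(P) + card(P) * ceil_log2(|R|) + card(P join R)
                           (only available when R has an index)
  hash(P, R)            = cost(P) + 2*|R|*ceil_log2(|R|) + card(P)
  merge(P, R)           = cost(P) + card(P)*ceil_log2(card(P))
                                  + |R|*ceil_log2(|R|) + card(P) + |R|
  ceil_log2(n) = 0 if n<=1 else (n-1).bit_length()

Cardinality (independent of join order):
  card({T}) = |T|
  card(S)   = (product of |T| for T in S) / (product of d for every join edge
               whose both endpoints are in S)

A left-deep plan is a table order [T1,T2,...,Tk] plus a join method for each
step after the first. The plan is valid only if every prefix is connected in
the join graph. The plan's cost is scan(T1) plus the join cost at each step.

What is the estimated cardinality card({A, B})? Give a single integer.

600

Tables in S: A(200), B(60)
Edges inside S: B-A(d=20)
numerator = 200 * 60 = 12000
denominator = 20 = 20
card(S) = 12000 / 20 = 600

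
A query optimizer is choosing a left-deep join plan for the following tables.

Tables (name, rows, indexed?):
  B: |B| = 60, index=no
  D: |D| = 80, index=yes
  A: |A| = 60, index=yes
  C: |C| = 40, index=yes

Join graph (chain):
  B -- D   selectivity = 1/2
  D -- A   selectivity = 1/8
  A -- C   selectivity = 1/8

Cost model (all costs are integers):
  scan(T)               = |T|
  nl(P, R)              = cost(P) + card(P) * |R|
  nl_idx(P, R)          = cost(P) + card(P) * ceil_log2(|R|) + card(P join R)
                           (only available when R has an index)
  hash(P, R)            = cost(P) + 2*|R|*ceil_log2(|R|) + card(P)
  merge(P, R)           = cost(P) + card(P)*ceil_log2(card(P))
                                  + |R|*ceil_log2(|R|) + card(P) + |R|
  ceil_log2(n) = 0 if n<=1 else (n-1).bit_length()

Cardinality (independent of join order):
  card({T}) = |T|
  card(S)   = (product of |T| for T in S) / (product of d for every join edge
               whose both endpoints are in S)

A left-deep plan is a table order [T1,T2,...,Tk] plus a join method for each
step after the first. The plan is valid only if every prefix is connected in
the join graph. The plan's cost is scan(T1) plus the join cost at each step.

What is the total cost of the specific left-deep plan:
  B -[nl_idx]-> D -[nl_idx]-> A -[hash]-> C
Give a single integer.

53760

step 1: scan B: cost=60, card=60
step 2: join D via nl_idx
    card(P join D) = 60*80/(2) = 2400
    cost = 60 + 60*7 + 2400 = 2880
step 3: join A via nl_idx
    card(P join A) = 2400*60/(8) = 18000
    cost = 2880 + 2400*6 + 18000 = 35280
step 4: join C via hash
    card(P join C) = 18000*40/(8) = 90000
    cost = 35280 + 2*40*6 + 18000 = 53760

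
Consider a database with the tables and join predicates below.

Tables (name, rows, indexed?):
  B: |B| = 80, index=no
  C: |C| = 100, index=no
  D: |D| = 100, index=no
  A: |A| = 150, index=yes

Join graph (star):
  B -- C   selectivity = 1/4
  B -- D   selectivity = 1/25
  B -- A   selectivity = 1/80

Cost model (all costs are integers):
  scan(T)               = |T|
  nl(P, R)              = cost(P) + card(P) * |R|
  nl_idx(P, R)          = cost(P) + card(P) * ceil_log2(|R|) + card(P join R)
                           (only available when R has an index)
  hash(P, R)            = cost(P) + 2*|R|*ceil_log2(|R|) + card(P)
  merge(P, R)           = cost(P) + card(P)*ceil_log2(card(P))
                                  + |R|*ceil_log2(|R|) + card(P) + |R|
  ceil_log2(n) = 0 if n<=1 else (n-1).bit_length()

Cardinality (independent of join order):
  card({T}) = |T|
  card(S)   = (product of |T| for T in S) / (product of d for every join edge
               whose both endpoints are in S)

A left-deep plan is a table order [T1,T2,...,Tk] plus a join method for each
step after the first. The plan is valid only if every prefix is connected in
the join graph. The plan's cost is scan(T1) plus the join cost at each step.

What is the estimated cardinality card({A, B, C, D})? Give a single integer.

Tables in S: A(150), B(80), C(100), D(100)
Edges inside S: B-C(d=4), B-D(d=25), B-A(d=80)
numerator = 150 * 80 * 100 * 100 = 120000000
denominator = 4 * 25 * 80 = 8000
card(S) = 120000000 / 8000 = 15000

15000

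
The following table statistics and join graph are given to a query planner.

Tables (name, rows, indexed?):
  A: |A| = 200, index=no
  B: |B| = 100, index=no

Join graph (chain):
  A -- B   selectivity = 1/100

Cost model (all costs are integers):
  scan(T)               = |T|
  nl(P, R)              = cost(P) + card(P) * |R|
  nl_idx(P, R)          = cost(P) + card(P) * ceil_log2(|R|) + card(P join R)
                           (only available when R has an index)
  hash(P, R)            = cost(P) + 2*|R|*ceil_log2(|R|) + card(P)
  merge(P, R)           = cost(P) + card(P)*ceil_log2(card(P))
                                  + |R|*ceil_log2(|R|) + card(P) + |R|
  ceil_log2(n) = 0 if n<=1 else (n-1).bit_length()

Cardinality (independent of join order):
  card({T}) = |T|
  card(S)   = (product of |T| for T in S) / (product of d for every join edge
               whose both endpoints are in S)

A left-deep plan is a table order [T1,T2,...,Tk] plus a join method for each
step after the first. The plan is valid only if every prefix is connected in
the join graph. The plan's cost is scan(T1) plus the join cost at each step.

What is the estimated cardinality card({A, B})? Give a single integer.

200

Tables in S: A(200), B(100)
Edges inside S: A-B(d=100)
numerator = 200 * 100 = 20000
denominator = 100 = 100
card(S) = 20000 / 100 = 200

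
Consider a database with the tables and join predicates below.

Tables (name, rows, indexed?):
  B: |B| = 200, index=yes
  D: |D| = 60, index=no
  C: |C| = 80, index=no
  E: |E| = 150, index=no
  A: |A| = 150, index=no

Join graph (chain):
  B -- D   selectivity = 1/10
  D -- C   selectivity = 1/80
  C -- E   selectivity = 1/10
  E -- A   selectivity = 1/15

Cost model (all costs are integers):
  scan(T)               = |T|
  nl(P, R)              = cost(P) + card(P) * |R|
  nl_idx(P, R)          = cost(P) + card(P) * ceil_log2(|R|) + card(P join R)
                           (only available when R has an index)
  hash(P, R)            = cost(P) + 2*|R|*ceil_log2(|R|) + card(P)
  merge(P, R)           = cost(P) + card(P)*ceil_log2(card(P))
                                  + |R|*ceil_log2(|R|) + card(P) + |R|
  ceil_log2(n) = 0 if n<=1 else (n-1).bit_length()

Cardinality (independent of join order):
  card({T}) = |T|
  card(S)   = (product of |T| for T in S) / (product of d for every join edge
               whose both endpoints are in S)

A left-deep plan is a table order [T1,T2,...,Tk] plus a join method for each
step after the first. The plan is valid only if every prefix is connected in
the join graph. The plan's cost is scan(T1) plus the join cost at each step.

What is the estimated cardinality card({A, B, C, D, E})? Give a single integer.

180000

Tables in S: A(150), B(200), C(80), D(60), E(150)
Edges inside S: B-D(d=10), D-C(d=80), C-E(d=10), E-A(d=15)
numerator = 150 * 200 * 80 * 60 * 150 = 21600000000
denominator = 10 * 80 * 10 * 15 = 120000
card(S) = 21600000000 / 120000 = 180000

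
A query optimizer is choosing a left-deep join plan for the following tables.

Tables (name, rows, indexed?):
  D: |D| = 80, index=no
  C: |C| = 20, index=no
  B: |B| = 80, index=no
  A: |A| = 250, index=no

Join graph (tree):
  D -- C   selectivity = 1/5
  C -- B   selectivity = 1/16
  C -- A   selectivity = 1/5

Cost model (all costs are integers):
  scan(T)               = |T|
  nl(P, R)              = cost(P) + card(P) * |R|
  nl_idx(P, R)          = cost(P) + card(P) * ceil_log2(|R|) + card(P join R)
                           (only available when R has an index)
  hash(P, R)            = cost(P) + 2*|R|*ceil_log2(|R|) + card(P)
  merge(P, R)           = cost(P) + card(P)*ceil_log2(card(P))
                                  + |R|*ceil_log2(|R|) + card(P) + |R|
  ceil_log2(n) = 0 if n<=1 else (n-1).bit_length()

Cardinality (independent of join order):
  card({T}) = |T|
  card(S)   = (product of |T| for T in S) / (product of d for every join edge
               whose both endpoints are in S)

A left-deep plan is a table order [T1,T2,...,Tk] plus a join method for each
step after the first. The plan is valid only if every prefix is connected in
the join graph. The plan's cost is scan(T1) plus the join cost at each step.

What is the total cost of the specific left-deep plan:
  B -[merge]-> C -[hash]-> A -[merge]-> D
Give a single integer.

75580

step 1: scan B: cost=80, card=80
step 2: join C via merge
    card(P join C) = 80*20/(16) = 100
    cost = 80 + 80*7 + 20*5 + 80 + 20 = 840
step 3: join A via hash
    card(P join A) = 100*250/(5) = 5000
    cost = 840 + 2*250*8 + 100 = 4940
step 4: join D via merge
    card(P join D) = 5000*80/(5) = 80000
    cost = 4940 + 5000*13 + 80*7 + 5000 + 80 = 75580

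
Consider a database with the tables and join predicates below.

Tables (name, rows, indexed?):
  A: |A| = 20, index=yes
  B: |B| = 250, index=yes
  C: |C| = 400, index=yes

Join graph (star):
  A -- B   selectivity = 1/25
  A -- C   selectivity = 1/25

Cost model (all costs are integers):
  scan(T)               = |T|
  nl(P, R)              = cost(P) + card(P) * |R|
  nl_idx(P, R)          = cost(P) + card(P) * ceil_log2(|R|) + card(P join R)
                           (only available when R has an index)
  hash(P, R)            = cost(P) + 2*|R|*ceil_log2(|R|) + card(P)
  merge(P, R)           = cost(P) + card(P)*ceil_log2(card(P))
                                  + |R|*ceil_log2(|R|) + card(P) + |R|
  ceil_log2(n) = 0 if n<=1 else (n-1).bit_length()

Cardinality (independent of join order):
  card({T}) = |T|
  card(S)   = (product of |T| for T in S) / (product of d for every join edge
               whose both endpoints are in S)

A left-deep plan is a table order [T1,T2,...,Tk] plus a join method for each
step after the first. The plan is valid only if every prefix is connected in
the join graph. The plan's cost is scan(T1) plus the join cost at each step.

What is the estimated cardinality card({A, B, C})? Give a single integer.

Tables in S: A(20), B(250), C(400)
Edges inside S: A-B(d=25), A-C(d=25)
numerator = 20 * 250 * 400 = 2000000
denominator = 25 * 25 = 625
card(S) = 2000000 / 625 = 3200

3200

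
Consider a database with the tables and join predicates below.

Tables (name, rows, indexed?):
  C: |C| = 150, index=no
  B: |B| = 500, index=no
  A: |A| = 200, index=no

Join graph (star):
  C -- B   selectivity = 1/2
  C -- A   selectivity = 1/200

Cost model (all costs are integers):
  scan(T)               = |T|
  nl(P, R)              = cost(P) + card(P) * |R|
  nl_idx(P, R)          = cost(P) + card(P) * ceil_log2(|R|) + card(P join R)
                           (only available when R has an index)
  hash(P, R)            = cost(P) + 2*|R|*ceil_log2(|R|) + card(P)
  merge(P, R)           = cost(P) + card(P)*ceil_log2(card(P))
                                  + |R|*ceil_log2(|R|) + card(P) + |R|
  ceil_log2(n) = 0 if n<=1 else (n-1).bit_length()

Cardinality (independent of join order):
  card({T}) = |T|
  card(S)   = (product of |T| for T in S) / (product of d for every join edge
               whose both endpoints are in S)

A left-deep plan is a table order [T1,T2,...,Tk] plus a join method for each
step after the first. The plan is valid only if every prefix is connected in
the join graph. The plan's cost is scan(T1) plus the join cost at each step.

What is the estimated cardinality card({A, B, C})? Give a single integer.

37500

Tables in S: A(200), B(500), C(150)
Edges inside S: C-B(d=2), C-A(d=200)
numerator = 200 * 500 * 150 = 15000000
denominator = 2 * 200 = 400
card(S) = 15000000 / 400 = 37500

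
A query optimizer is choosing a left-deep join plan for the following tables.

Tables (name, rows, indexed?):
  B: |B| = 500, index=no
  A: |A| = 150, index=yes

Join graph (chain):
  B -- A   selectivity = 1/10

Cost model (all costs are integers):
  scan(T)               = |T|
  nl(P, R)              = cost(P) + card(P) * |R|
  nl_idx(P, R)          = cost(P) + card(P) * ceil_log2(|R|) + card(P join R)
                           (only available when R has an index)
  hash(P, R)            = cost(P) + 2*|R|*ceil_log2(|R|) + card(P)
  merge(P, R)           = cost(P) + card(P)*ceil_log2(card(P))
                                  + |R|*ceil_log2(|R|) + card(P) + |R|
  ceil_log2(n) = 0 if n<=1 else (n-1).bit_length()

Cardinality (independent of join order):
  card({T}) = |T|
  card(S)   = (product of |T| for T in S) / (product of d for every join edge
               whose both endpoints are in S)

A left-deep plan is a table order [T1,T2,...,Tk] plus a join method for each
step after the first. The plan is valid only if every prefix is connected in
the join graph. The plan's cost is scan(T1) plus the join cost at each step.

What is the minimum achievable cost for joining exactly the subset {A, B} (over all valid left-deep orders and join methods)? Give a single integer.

3400

Selinger DP over subsets of {A,B}:
  {B}: scan cost=500, card=500
  {A}: scan cost=150, card=150
  {AB}: card=7500; try (A,hash)→3400, (B,merge)→6500, (A,merge)→6850, (B,hash)→9300, (A,nl_idx)→12000, (B,nl)→75150 …(+1); best=3400 via (A,hash)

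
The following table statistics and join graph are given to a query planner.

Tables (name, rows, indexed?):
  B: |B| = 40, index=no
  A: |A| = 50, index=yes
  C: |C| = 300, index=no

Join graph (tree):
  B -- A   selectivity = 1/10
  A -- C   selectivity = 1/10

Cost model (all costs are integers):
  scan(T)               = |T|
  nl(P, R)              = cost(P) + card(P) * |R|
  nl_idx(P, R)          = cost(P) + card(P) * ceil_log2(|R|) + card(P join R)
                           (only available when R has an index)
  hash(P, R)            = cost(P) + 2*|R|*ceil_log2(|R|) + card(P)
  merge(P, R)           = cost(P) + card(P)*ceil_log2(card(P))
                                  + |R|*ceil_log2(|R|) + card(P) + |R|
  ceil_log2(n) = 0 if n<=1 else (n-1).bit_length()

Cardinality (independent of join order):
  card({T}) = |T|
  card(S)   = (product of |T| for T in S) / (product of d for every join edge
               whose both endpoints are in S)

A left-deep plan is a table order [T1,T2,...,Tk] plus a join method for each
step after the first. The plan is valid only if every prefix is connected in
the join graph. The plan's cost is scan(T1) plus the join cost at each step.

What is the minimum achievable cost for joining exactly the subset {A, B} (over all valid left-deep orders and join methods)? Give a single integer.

Selinger DP over subsets of {A,B}:
  {B}: scan cost=40, card=40
  {A}: scan cost=50, card=50
  {AB}: card=200; try (A,nl_idx)→480, (B,hash)→580, (A,merge)→670, (B,merge)→680, (A,hash)→680, (A,nl)→2040 …(+1); best=480 via (A,nl_idx)

480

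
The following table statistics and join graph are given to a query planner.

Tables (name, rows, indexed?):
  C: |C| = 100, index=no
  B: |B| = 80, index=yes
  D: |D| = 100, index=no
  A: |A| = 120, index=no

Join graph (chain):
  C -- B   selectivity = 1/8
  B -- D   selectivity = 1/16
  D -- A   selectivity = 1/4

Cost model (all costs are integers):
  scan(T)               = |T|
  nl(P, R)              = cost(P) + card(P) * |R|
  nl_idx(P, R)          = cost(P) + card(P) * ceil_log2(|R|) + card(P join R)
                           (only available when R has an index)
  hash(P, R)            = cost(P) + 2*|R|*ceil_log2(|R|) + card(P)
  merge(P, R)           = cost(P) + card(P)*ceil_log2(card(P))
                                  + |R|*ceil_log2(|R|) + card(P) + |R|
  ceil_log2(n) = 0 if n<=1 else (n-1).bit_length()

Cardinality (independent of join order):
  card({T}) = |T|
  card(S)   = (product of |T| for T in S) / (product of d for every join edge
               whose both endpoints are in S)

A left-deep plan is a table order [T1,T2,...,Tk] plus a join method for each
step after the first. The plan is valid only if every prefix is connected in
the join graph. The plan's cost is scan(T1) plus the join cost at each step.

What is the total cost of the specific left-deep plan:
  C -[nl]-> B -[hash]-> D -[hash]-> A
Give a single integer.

step 1: scan C: cost=100, card=100
step 2: join B via nl
    card(P join B) = 100*80/(8) = 1000
    cost = 100 + 100*80 = 8100
step 3: join D via hash
    card(P join D) = 1000*100/(16) = 6250
    cost = 8100 + 2*100*7 + 1000 = 10500
step 4: join A via hash
    card(P join A) = 6250*120/(4) = 187500
    cost = 10500 + 2*120*7 + 6250 = 18430

18430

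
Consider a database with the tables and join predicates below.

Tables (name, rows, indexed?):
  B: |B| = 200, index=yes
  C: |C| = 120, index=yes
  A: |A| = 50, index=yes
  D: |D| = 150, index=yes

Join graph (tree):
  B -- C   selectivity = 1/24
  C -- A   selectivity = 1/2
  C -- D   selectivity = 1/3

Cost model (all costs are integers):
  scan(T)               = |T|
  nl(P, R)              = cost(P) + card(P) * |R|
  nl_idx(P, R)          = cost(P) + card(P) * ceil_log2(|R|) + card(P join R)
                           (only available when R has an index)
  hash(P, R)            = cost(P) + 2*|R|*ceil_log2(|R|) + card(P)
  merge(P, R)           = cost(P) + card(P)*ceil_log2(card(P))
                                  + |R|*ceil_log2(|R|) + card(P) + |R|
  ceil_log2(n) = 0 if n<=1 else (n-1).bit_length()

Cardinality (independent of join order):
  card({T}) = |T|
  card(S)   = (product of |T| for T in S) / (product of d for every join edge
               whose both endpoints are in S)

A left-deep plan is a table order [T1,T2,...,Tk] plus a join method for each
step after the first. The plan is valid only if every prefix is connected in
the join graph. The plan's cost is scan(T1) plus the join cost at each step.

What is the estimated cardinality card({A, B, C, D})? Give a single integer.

Tables in S: A(50), B(200), C(120), D(150)
Edges inside S: B-C(d=24), C-A(d=2), C-D(d=3)
numerator = 50 * 200 * 120 * 150 = 180000000
denominator = 24 * 2 * 3 = 144
card(S) = 180000000 / 144 = 1250000

1250000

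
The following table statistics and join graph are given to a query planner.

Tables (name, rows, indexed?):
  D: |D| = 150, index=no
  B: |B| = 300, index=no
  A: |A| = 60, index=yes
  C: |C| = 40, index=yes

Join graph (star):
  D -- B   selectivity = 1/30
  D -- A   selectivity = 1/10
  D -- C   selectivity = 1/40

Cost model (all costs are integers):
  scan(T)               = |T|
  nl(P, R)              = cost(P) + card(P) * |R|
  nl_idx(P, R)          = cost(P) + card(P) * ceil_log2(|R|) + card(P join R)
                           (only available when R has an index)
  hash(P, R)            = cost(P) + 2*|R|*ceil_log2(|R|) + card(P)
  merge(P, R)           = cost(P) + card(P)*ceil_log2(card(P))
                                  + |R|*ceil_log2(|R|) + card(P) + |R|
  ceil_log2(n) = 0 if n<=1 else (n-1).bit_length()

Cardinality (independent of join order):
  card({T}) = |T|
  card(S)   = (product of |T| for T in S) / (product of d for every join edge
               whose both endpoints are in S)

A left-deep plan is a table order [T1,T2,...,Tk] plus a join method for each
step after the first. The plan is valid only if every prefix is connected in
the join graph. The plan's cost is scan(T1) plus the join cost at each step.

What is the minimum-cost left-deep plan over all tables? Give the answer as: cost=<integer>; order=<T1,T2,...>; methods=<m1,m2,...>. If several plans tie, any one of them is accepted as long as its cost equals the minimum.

cost=7200; order=B,D,C,A; methods=hash,hash,hash

Selinger DP (subsets sized 1..n):
  {D}: scan cost=150, card=150
  {B}: scan cost=300, card=300
  {A}: scan cost=60, card=60
  {C}: scan cost=40, card=40
  {BD}: card=1500; try (D,hash)→3000, (B,merge)→4500, (D,merge)→4650, (B,hash)→5700, (B,nl)→45150, (D,nl)→45300; best=3000 via (D,hash)
  {AD}: card=900; try (A,hash)→1020, (D,merge)→1830, (A,merge)→1920, (A,nl_idx)→1950, (D,hash)→2520, (D,nl)→9060 …(+1); best=1020 via (A,hash)
  {CD}: card=150; try (C,hash)→780, (C,nl_idx)→1200, (D,merge)→1670, (C,merge)→1780, (D,hash)→2480, (D,nl)→6040 …(+1); best=780 via (C,hash)
  {ABD}: card=9000; try (A,hash)→5220, (B,hash)→7320, (B,merge)→13920, (A,nl_idx)→21000, (A,merge)→21420, (A,nl)→93000 …(+1); best=5220 via (A,hash)
  {BCD}: card=1500; try (C,hash)→4980, (B,merge)→5130, (B,hash)→6330, (C,nl_idx)→13500, (C,merge)→21280, (B,nl)→45780 …(+1); best=4980 via (C,hash)
  {ACD}: card=900; try (A,hash)→1650, (C,hash)→2400, (A,merge)→2550, (A,nl_idx)→2580, (C,nl_idx)→7320, (A,nl)→9780 …(+2); best=1650 via (A,hash)
  {ABCD}: card=9000; try (A,hash)→7200, (B,hash)→7950, (B,merge)→14550, (C,hash)→14700, (A,nl_idx)→22980, (A,merge)→23400 …(+5); best=7200 via (A,hash)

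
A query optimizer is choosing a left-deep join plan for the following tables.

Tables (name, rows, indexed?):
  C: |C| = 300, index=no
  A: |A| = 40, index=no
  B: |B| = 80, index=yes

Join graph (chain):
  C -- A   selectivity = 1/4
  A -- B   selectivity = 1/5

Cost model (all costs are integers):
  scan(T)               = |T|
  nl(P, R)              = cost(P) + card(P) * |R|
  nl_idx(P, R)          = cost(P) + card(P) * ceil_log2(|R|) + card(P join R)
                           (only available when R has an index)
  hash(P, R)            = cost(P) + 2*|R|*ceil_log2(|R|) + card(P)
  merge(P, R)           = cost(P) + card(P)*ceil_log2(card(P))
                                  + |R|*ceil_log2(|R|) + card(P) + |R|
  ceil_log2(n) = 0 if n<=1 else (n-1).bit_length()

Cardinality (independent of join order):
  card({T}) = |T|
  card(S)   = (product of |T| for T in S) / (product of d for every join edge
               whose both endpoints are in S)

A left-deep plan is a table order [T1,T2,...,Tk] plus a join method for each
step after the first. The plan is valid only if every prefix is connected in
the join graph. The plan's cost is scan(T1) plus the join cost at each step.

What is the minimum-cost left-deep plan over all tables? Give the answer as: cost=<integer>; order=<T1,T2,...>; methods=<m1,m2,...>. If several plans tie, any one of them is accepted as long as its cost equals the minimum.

Selinger DP (subsets sized 1..n):
  {C}: scan cost=300, card=300
  {A}: scan cost=40, card=40
  {B}: scan cost=80, card=80
  {AC}: card=3000; try (A,hash)→1080, (C,merge)→3320, (A,merge)→3580, (C,hash)→5480, (C,nl)→12040, (A,nl)→12300; best=1080 via (A,hash)
  {AB}: card=640; try (A,hash)→640, (B,merge)→960, (B,nl_idx)→960, (A,merge)→1000, (B,hash)→1200, (B,nl)→3240 …(+1); best=640 via (A,hash)
  {ABC}: card=48000; try (B,hash)→5200, (C,hash)→6680, (C,merge)→10680, (B,merge)→40720, (B,nl_idx)→70080, (C,nl)→192640 …(+1); best=5200 via (B,hash)

cost=5200; order=C,A,B; methods=hash,hash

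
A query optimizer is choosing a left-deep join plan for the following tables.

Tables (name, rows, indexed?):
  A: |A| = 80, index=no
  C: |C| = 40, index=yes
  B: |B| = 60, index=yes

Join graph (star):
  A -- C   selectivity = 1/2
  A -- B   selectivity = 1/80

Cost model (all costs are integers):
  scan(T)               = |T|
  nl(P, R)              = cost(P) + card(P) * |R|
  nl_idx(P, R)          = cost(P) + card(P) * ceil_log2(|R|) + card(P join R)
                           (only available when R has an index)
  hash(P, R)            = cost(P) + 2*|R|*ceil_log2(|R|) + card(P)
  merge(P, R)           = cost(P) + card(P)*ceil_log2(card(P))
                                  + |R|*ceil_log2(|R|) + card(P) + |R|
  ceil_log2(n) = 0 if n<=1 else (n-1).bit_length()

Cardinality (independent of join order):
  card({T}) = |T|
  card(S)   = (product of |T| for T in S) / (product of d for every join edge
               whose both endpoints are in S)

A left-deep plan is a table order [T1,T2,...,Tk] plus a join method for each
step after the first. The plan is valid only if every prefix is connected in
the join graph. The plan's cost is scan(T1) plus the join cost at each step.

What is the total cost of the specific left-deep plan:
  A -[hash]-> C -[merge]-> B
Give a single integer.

step 1: scan A: cost=80, card=80
step 2: join C via hash
    card(P join C) = 80*40/(2) = 1600
    cost = 80 + 2*40*6 + 80 = 640
step 3: join B via merge
    card(P join B) = 1600*60/(80) = 1200
    cost = 640 + 1600*11 + 60*6 + 1600 + 60 = 20260

20260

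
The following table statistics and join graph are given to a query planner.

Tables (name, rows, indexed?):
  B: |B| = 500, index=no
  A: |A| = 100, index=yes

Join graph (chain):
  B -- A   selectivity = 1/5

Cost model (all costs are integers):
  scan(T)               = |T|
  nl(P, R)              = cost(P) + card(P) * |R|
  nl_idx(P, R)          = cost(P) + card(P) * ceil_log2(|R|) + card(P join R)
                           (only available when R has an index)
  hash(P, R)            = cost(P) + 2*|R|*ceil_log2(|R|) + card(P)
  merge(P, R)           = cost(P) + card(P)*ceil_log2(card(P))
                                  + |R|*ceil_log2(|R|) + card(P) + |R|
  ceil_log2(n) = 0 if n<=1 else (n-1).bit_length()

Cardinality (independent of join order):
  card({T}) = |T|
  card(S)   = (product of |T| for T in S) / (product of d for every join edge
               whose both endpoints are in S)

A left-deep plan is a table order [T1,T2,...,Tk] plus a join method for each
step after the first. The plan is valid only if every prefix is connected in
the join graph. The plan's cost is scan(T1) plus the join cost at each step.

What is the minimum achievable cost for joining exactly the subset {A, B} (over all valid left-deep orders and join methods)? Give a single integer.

2400

Selinger DP over subsets of {A,B}:
  {B}: scan cost=500, card=500
  {A}: scan cost=100, card=100
  {AB}: card=10000; try (A,hash)→2400, (B,merge)→5900, (A,merge)→6300, (B,hash)→9200, (A,nl_idx)→14000, (B,nl)→50100 …(+1); best=2400 via (A,hash)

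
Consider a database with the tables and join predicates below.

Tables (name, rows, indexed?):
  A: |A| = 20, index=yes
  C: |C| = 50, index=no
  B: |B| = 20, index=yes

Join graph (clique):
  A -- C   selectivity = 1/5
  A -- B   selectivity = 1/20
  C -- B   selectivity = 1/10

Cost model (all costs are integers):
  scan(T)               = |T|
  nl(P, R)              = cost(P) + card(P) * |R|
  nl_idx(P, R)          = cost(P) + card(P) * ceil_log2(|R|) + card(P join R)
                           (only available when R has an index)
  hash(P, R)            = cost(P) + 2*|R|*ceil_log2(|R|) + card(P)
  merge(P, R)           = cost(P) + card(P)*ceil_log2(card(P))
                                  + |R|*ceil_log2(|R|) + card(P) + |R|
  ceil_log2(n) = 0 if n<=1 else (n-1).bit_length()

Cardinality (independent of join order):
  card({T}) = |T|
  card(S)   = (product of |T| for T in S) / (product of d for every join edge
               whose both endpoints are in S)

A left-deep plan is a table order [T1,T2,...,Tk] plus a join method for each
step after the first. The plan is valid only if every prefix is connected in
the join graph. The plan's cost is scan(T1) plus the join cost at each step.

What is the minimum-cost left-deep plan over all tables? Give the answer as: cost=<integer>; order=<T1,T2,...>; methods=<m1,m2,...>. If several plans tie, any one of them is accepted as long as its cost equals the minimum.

cost=600; order=C,B,A; methods=hash,hash

Selinger DP (subsets sized 1..n):
  {A}: scan cost=20, card=20
  {C}: scan cost=50, card=50
  {B}: scan cost=20, card=20
  {AC}: card=200; try (A,hash)→300, (C,merge)→490, (A,nl_idx)→500, (A,merge)→520, (C,hash)→640, (C,nl)→1020 …(+1); best=300 via (A,hash)
  {AB}: card=20; try (B,nl_idx)→140, (A,nl_idx)→140, (B,hash)→240, (A,hash)→240, (B,merge)→260, (A,merge)→260 …(+2); best=140 via (B,nl_idx)
  {BC}: card=100; try (B,hash)→300, (B,nl_idx)→400, (C,merge)→490, (B,merge)→520, (C,hash)→640, (C,nl)→1020 …(+1); best=300 via (B,hash)
  {ABC}: card=20; try (A,hash)→600, (C,merge)→610, (B,hash)→700, (C,hash)→760, (A,nl_idx)→820, (C,nl)→1140 …(+5); best=600 via (A,hash)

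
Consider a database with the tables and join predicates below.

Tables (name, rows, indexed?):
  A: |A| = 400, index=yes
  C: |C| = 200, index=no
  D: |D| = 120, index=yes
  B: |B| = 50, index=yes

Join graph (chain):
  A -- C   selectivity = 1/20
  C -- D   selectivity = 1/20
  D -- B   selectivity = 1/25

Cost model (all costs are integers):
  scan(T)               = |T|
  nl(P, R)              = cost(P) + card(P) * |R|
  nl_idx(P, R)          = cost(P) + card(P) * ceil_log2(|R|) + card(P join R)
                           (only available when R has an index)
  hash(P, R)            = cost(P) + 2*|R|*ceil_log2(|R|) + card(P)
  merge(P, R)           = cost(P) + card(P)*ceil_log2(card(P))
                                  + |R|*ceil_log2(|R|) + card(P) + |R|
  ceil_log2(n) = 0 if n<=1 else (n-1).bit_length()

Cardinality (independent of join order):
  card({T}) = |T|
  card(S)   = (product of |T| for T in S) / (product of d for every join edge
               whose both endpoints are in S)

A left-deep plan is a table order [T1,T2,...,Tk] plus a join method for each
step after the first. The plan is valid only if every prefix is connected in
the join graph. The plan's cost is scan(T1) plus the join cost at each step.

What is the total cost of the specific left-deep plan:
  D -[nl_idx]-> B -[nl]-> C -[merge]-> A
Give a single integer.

84280

step 1: scan D: cost=120, card=120
step 2: join B via nl_idx
    card(P join B) = 120*50/(25) = 240
    cost = 120 + 120*6 + 240 = 1080
step 3: join C via nl
    card(P join C) = 240*200/(20) = 2400
    cost = 1080 + 240*200 = 49080
step 4: join A via merge
    card(P join A) = 2400*400/(20) = 48000
    cost = 49080 + 2400*12 + 400*9 + 2400 + 400 = 84280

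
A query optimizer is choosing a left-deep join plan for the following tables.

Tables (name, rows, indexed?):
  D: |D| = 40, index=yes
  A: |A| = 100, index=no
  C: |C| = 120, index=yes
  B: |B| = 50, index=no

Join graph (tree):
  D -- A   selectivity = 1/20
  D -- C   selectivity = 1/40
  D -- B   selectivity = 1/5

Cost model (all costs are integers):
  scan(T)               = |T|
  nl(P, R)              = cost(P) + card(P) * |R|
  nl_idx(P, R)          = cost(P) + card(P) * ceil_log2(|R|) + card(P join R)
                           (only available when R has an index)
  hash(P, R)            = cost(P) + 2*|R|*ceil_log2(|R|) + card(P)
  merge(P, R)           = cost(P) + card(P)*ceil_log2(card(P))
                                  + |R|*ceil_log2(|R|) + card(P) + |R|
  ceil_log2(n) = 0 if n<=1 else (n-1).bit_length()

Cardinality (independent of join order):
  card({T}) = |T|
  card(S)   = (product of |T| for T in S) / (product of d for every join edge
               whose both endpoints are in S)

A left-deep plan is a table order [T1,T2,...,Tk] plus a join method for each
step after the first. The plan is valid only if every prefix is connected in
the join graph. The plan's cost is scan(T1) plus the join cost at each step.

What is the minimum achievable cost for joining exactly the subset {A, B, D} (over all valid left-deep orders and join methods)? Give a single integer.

Selinger DP over subsets of {A,B,D}:
  {D}: scan cost=40, card=40
  {A}: scan cost=100, card=100
  {B}: scan cost=50, card=50
  {AD}: card=200; try (D,hash)→680, (D,nl_idx)→900, (A,merge)→1120, (D,merge)→1180, (A,hash)→1480, (A,nl)→4040 …(+1); best=680 via (D,hash)
  {BD}: card=400; try (D,hash)→580, (B,merge)→670, (D,merge)→680, (B,hash)→680, (D,nl_idx)→750, (B,nl)→2040 …(+1); best=580 via (D,hash)
  {ABD}: card=2000; try (B,hash)→1480, (A,hash)→2380, (B,merge)→2830, (A,merge)→5380, (B,nl)→10680, (A,nl)→40580; best=1480 via (B,hash)

1480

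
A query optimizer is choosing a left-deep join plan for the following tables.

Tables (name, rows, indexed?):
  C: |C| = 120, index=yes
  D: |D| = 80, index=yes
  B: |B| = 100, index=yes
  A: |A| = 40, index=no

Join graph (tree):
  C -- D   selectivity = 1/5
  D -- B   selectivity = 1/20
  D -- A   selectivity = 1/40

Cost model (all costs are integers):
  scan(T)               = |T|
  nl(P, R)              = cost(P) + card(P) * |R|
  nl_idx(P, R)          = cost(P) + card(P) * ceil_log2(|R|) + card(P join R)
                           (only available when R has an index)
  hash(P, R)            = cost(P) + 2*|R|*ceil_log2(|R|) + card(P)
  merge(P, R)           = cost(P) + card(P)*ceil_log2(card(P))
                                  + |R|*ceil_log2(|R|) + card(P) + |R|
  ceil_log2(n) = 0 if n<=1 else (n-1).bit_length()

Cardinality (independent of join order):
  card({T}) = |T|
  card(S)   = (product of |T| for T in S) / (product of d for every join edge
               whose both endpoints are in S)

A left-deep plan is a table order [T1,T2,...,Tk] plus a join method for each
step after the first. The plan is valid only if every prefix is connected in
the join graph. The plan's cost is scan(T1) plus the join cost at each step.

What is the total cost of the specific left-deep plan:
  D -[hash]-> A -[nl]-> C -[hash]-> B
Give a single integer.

13560

step 1: scan D: cost=80, card=80
step 2: join A via hash
    card(P join A) = 80*40/(40) = 80
    cost = 80 + 2*40*6 + 80 = 640
step 3: join C via nl
    card(P join C) = 80*120/(5) = 1920
    cost = 640 + 80*120 = 10240
step 4: join B via hash
    card(P join B) = 1920*100/(20) = 9600
    cost = 10240 + 2*100*7 + 1920 = 13560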